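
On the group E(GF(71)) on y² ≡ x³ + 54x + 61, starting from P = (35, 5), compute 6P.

(22, 53)

Repeated addition: build up to 6P.
2P: tangent at (35, 5): λ = (3·35² + 54)/(2·5) ≡ 37/10. 10⁻¹ ≡ 64 (mod 71), so λ ≡ 37·64 ≡ 25.
  x = λ² - 35 - 35 = 625 - 70 ≡ 58; y = λ·(35 - 58) - 5 ≡ 59. → (58, 59)
3P: (58, 59) + (35, 5). λ = (5 - 59)/(35 - 58) ≡ 17/48 mod 71. 48⁻¹ ≡ 37 (mod 71), so λ ≡ 61.
  x = λ² - 58 - 35 = 3721 - 93 ≡ 7; y = λ·(58 - 7) - 59 ≡ 70. → (7, 70)
4P: (7, 70) + (35, 5). λ = (5 - 70)/(35 - 7) ≡ 6/28 mod 71. 28⁻¹ ≡ 33 (mod 71) since 28·33 = 924 ≡ 1, so λ ≡ 56.
  x = λ² - 7 - 35 = 3136 - 42 ≡ 41; y = λ·(7 - 41) - 70 ≡ 14. → (41, 14)
5P: (41, 14) + (35, 5). λ = (5 - 14)/(35 - 41) ≡ 62/65 mod 71. 65⁻¹ ≡ 59 (mod 71), so λ ≡ 37.
  x = λ² - 41 - 35 = 1369 - 76 ≡ 15; y = λ·(41 - 15) - 14 ≡ 25. → (15, 25)
6P: (15, 25) + (35, 5). λ = (5 - 25)/(35 - 15) ≡ 51/20 mod 71. 20⁻¹ ≡ 32 (mod 71) since 20·32 = 640 ≡ 1, so λ ≡ 70.
  x = λ² - 15 - 35 = 4900 - 50 ≡ 22; y = λ·(15 - 22) - 25 ≡ 53. → (22, 53)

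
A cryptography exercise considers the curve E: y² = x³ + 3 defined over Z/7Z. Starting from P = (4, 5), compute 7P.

Repeated addition: build up to 7P.
2P: tangent at (4, 5): λ = (3·4² + 0)/(2·5) ≡ 6/3. 3⁻¹ ≡ 5 (mod 7) since 3·5 = 15 ≡ 1, so λ ≡ 6·5 ≡ 2.
  x = λ² - 4 - 4 = 4 - 8 ≡ 3; y = λ·(4 - 3) - 5 ≡ 4. → (3, 4)
3P: (3, 4) + (4, 5). λ = (5 - 4)/(4 - 3) ≡ 1/1 mod 7. 1⁻¹ ≡ 1 (mod 7) since 1·1 = 1 ≡ 1, so λ ≡ 1.
  x = λ² - 3 - 4 = 1 - 7 ≡ 1; y = λ·(3 - 1) - 4 ≡ 5. → (1, 5)
4P: (1, 5) + (4, 5). λ = (5 - 5)/(4 - 1) ≡ 0/3 mod 7. 3⁻¹ ≡ 5 (mod 7) since 3·5 = 15 ≡ 1, so λ ≡ 0.
  x = λ² - 1 - 4 = 0 - 5 ≡ 2; y = λ·(1 - 2) - 5 ≡ 2. → (2, 2)
5P: (2, 2) + (4, 5). λ = (5 - 2)/(4 - 2) ≡ 3/2 mod 7. 2⁻¹ ≡ 4 (mod 7) since 2·4 = 8 ≡ 1, so λ ≡ 5.
  x = λ² - 2 - 4 = 25 - 6 ≡ 5; y = λ·(2 - 5) - 2 ≡ 4. → (5, 4)
6P: (5, 4) + (4, 5). λ = (5 - 4)/(4 - 5) ≡ 1/6 mod 7. 6⁻¹ ≡ 6 (mod 7), so λ ≡ 6.
  x = λ² - 5 - 4 = 36 - 9 ≡ 6; y = λ·(5 - 6) - 4 ≡ 4. → (6, 4)
7P: (6, 4) + (4, 5). λ = (5 - 4)/(4 - 6) ≡ 1/5 mod 7. 5⁻¹ ≡ 3 (mod 7), so λ ≡ 3.
  x = λ² - 6 - 4 = 9 - 10 ≡ 6; y = λ·(6 - 6) - 4 ≡ 3. → (6, 3)

(6, 3)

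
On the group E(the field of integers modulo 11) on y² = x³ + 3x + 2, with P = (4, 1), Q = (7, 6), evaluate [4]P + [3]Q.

(7, 6)

First 4P:
Double-and-add on 4 = (100)₂. Start with P = (4, 1) for the leading 1-bit.
double: tangent at (4, 1): λ = (3·4² + 3)/(2·1) ≡ 7/2. 2⁻¹ ≡ 6 (mod 11), so λ ≡ 7·6 ≡ 9.
  x = λ² - 4 - 4 = 81 - 8 ≡ 7; y = λ·(4 - 7) - 1 ≡ 5. → (7, 5)
double: tangent at (7, 5): λ = (3·7² + 3)/(2·5) ≡ 7/10. 10⁻¹ ≡ 10 (mod 11), so λ ≡ 7·10 ≡ 4.
  x = λ² - 7 - 7 = 16 - 14 ≡ 2; y = λ·(7 - 2) - 5 ≡ 4. → (2, 4)
4P = (2, 4).
Next 3Q:
Repeated addition: build up to 3Q.
2Q: tangent at (7, 6): λ = (3·7² + 3)/(2·6) ≡ 7/1. 1⁻¹ ≡ 1 (mod 11), so λ ≡ 7·1 ≡ 7.
  x = λ² - 7 - 7 = 49 - 14 ≡ 2; y = λ·(7 - 2) - 6 ≡ 7. → (2, 7)
3Q: (2, 7) + (7, 6). λ = (6 - 7)/(7 - 2) ≡ 10/5 mod 11. 5⁻¹ ≡ 9 (mod 11) since 5·9 = 45 ≡ 1, so λ ≡ 2.
  x = λ² - 2 - 7 = 4 - 9 ≡ 6; y = λ·(2 - 6) - 7 ≡ 7. → (6, 7)
3Q = (6, 7).
Finally 4P + 3Q:
(2, 4) + (6, 7). λ = (7 - 4)/(6 - 2) ≡ 3/4 mod 11. 4⁻¹ ≡ 3 (mod 11) since 4·3 = 12 ≡ 1, so λ ≡ 9.
  x = λ² - 2 - 6 = 81 - 8 ≡ 7; y = λ·(2 - 7) - 4 ≡ 6. → (7, 6)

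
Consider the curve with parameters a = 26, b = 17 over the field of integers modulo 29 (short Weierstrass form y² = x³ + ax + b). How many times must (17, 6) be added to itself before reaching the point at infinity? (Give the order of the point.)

2P: tangent at (17, 6): λ = (3·17² + 26)/(2·6) ≡ 23/12. 12⁻¹ ≡ 17 (mod 29) since 12·17 = 204 ≡ 1, so λ ≡ 23·17 ≡ 14.
  x = λ² - 17 - 17 = 196 - 34 ≡ 17; y = λ·(17 - 17) - 6 ≡ 23. → (17, 23)
3P: (17, 23) + (17, 6): same x and y₁ ≡ -y₂, so the sum is the point at infinity.
3P = the point at infinity, so the order is 3.

3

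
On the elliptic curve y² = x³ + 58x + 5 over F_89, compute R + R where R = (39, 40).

(16, 57)

tangent at (39, 40): λ = (3·39² + 58)/(2·40) ≡ 82/80. 80⁻¹ ≡ 79 (mod 89), so λ ≡ 82·79 ≡ 70.
  x = λ² - 39 - 39 = 4900 - 78 ≡ 16; y = λ·(39 - 16) - 40 ≡ 57. → (16, 57)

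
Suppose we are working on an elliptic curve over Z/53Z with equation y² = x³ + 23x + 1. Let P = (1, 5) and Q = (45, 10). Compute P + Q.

(6, 39)

(1, 5) + (45, 10). λ = (10 - 5)/(45 - 1) ≡ 5/44 mod 53. 44⁻¹ ≡ 47 (mod 53) since 44·47 = 2068 ≡ 1, so λ ≡ 23.
  x = λ² - 1 - 45 = 529 - 46 ≡ 6; y = λ·(1 - 6) - 5 ≡ 39. → (6, 39)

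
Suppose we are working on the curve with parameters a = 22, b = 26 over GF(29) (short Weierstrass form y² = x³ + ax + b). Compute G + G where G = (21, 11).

(9, 24)

tangent at (21, 11): λ = (3·21² + 22)/(2·11) ≡ 11/22. 22⁻¹ ≡ 4 (mod 29) since 22·4 = 88 ≡ 1, so λ ≡ 11·4 ≡ 15.
  x = λ² - 21 - 21 = 225 - 42 ≡ 9; y = λ·(21 - 9) - 11 ≡ 24. → (9, 24)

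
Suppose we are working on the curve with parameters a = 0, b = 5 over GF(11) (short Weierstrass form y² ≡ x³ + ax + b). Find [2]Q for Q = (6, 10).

(0, 7)

tangent at (6, 10): λ = (3·6² + 0)/(2·10) ≡ 9/9. 9⁻¹ ≡ 5 (mod 11), so λ ≡ 9·5 ≡ 1.
  x = λ² - 6 - 6 = 1 - 12 ≡ 0; y = λ·(6 - 0) - 10 ≡ 7. → (0, 7)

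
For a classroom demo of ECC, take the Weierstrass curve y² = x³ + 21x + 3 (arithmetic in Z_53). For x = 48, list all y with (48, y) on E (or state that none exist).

x³ + 21x + 3 = 111603 ≡ 38 (mod 53).
Square roots of 38 mod 53: 12 and 41 (since 12² = 144 ≡ 38).

12, 41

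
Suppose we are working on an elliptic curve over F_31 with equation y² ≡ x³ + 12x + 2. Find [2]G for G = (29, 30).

tangent at (29, 30): λ = (3·29² + 12)/(2·30) ≡ 24/29. 29⁻¹ ≡ 15 (mod 31), so λ ≡ 24·15 ≡ 19.
  x = λ² - 29 - 29 = 361 - 58 ≡ 24; y = λ·(29 - 24) - 30 ≡ 3. → (24, 3)

(24, 3)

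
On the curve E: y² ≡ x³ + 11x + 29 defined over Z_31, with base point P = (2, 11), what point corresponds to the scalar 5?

(1, 17)

Double-and-add on 5 = (101)₂. Start with P = (2, 11) for the leading 1-bit.
double: tangent at (2, 11): λ = (3·2² + 11)/(2·11) ≡ 23/22. 22⁻¹ ≡ 24 (mod 31) since 22·24 = 528 ≡ 1, so λ ≡ 23·24 ≡ 25.
  x = λ² - 2 - 2 = 625 - 4 ≡ 1; y = λ·(2 - 1) - 11 ≡ 14. → (1, 14)
double: tangent at (1, 14): λ = (3·1² + 11)/(2·14) ≡ 14/28. 28⁻¹ ≡ 10 (mod 31) since 28·10 = 280 ≡ 1, so λ ≡ 14·10 ≡ 16.
  x = λ² - 1 - 1 = 256 - 2 ≡ 6; y = λ·(1 - 6) - 14 ≡ 30. → (6, 30)
add P: (6, 30) + (2, 11). λ = (11 - 30)/(2 - 6) ≡ 12/27 mod 31. 27⁻¹ ≡ 23 (mod 31), so λ ≡ 28.
  x = λ² - 6 - 2 = 784 - 8 ≡ 1; y = λ·(6 - 1) - 30 ≡ 17. → (1, 17)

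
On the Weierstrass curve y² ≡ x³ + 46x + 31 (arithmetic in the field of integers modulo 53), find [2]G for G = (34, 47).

(28, 51)

tangent at (34, 47): λ = (3·34² + 46)/(2·47) ≡ 16/41. 41⁻¹ ≡ 22 (mod 53) since 41·22 = 902 ≡ 1, so λ ≡ 16·22 ≡ 34.
  x = λ² - 34 - 34 = 1156 - 68 ≡ 28; y = λ·(34 - 28) - 47 ≡ 51. → (28, 51)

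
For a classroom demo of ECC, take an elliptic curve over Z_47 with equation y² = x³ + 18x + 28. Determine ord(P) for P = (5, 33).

9

2P: tangent at (5, 33): λ = (3·5² + 18)/(2·33) ≡ 46/19. 19⁻¹ ≡ 5 (mod 47), so λ ≡ 46·5 ≡ 42.
  x = λ² - 5 - 5 = 1764 - 10 ≡ 15; y = λ·(5 - 15) - 33 ≡ 17. → (15, 17)
3P: (15, 17) + (5, 33). λ = (33 - 17)/(5 - 15) ≡ 16/37 mod 47. 37⁻¹ ≡ 14 (mod 47) since 37·14 = 518 ≡ 1, so λ ≡ 36.
  x = λ² - 15 - 5 = 1296 - 20 ≡ 7; y = λ·(15 - 7) - 17 ≡ 36. → (7, 36)
4P: (7, 36) + (5, 33). λ = (33 - 36)/(5 - 7) ≡ 44/45 mod 47. 45⁻¹ ≡ 23 (mod 47), so λ ≡ 25.
  x = λ² - 7 - 5 = 625 - 12 ≡ 2; y = λ·(7 - 2) - 36 ≡ 42. → (2, 42)
5P: (2, 42) + (5, 33). λ = (33 - 42)/(5 - 2) ≡ 38/3 mod 47. 3⁻¹ ≡ 16 (mod 47) since 3·16 = 48 ≡ 1, so λ ≡ 44.
  x = λ² - 2 - 5 = 1936 - 7 ≡ 2; y = λ·(2 - 2) - 42 ≡ 5. → (2, 5)
6P: (2, 5) + (5, 33). λ = (33 - 5)/(5 - 2) ≡ 28/3 mod 47. 3⁻¹ ≡ 16 (mod 47), so λ ≡ 25.
  x = λ² - 2 - 5 = 625 - 7 ≡ 7; y = λ·(2 - 7) - 5 ≡ 11. → (7, 11)
7P: (7, 11) + (5, 33). λ = (33 - 11)/(5 - 7) ≡ 22/45 mod 47. 45⁻¹ ≡ 23 (mod 47) since 45·23 = 1035 ≡ 1, so λ ≡ 36.
  x = λ² - 7 - 5 = 1296 - 12 ≡ 15; y = λ·(7 - 15) - 11 ≡ 30. → (15, 30)
8P: (15, 30) + (5, 33). λ = (33 - 30)/(5 - 15) ≡ 3/37 mod 47. 37⁻¹ ≡ 14 (mod 47), so λ ≡ 42.
  x = λ² - 15 - 5 = 1764 - 20 ≡ 5; y = λ·(15 - 5) - 30 ≡ 14. → (5, 14)
9P: (5, 14) + (5, 33): same x and y₁ ≡ -y₂, so the sum is O.
9P = O, so the order is 9.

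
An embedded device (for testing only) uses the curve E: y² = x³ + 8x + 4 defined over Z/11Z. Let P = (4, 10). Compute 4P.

Repeated addition: build up to 4P.
2P: tangent at (4, 10): λ = (3·4² + 8)/(2·10) ≡ 1/9. 9⁻¹ ≡ 5 (mod 11), so λ ≡ 1·5 ≡ 5.
  x = λ² - 4 - 4 = 25 - 8 ≡ 6; y = λ·(4 - 6) - 10 ≡ 2. → (6, 2)
3P: (6, 2) + (4, 10). λ = (10 - 2)/(4 - 6) ≡ 8/9 mod 11. 9⁻¹ ≡ 5 (mod 11), so λ ≡ 7.
  x = λ² - 6 - 4 = 49 - 10 ≡ 6; y = λ·(6 - 6) - 2 ≡ 9. → (6, 9)
4P: (6, 9) + (4, 10). λ = (10 - 9)/(4 - 6) ≡ 1/9 mod 11. 9⁻¹ ≡ 5 (mod 11) since 9·5 = 45 ≡ 1, so λ ≡ 5.
  x = λ² - 6 - 4 = 25 - 10 ≡ 4; y = λ·(6 - 4) - 9 ≡ 1. → (4, 1)

(4, 1)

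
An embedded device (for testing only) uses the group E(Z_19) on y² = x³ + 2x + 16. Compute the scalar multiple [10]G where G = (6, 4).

O

Repeated addition: build up to 10G.
2G: tangent at (6, 4): λ = (3·6² + 2)/(2·4) ≡ 15/8. 8⁻¹ ≡ 12 (mod 19) since 8·12 = 96 ≡ 1, so λ ≡ 15·12 ≡ 9.
  x = λ² - 6 - 6 = 81 - 12 ≡ 12; y = λ·(6 - 12) - 4 ≡ 18. → (12, 18)
3G: (12, 18) + (6, 4). λ = (4 - 18)/(6 - 12) ≡ 5/13 mod 19. 13⁻¹ ≡ 3 (mod 19), so λ ≡ 15.
  x = λ² - 12 - 6 = 225 - 18 ≡ 17; y = λ·(12 - 17) - 18 ≡ 2. → (17, 2)
4G: (17, 2) + (6, 4). λ = (4 - 2)/(6 - 17) ≡ 2/8 mod 19. 8⁻¹ ≡ 12 (mod 19) since 8·12 = 96 ≡ 1, so λ ≡ 5.
  x = λ² - 17 - 6 = 25 - 23 ≡ 2; y = λ·(17 - 2) - 2 ≡ 16. → (2, 16)
5G: (2, 16) + (6, 4). λ = (4 - 16)/(6 - 2) ≡ 7/4 mod 19. 4⁻¹ ≡ 5 (mod 19), so λ ≡ 16.
  x = λ² - 2 - 6 = 256 - 8 ≡ 1; y = λ·(2 - 1) - 16 ≡ 0. → (1, 0)
6G: (1, 0) + (6, 4). λ = (4 - 0)/(6 - 1) ≡ 4/5 mod 19. 5⁻¹ ≡ 4 (mod 19), so λ ≡ 16.
  x = λ² - 1 - 6 = 256 - 7 ≡ 2; y = λ·(1 - 2) - 0 ≡ 3. → (2, 3)
7G: (2, 3) + (6, 4). λ = (4 - 3)/(6 - 2) ≡ 1/4 mod 19. 4⁻¹ ≡ 5 (mod 19), so λ ≡ 5.
  x = λ² - 2 - 6 = 25 - 8 ≡ 17; y = λ·(2 - 17) - 3 ≡ 17. → (17, 17)
8G: (17, 17) + (6, 4). λ = (4 - 17)/(6 - 17) ≡ 6/8 mod 19. 8⁻¹ ≡ 12 (mod 19) since 8·12 = 96 ≡ 1, so λ ≡ 15.
  x = λ² - 17 - 6 = 225 - 23 ≡ 12; y = λ·(17 - 12) - 17 ≡ 1. → (12, 1)
9G: (12, 1) + (6, 4). λ = (4 - 1)/(6 - 12) ≡ 3/13 mod 19. 13⁻¹ ≡ 3 (mod 19), so λ ≡ 9.
  x = λ² - 12 - 6 = 81 - 18 ≡ 6; y = λ·(12 - 6) - 1 ≡ 15. → (6, 15)
10G: (6, 15) + (6, 4): same x and y₁ ≡ -y₂, so the sum is O.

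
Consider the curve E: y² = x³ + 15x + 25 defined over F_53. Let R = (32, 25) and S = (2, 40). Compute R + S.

(32, 25) + (2, 40). λ = (40 - 25)/(2 - 32) ≡ 15/23 mod 53. 23⁻¹ ≡ 30 (mod 53), so λ ≡ 26.
  x = λ² - 32 - 2 = 676 - 34 ≡ 6; y = λ·(32 - 6) - 25 ≡ 15. → (6, 15)

(6, 15)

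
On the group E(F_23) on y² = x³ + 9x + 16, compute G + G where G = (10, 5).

(4, 1)

tangent at (10, 5): λ = (3·10² + 9)/(2·5) ≡ 10/10. 10⁻¹ ≡ 7 (mod 23), so λ ≡ 10·7 ≡ 1.
  x = λ² - 10 - 10 = 1 - 20 ≡ 4; y = λ·(10 - 4) - 5 ≡ 1. → (4, 1)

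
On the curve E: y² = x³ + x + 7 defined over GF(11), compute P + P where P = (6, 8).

tangent at (6, 8): λ = (3·6² + 1)/(2·8) ≡ 10/5. 5⁻¹ ≡ 9 (mod 11), so λ ≡ 10·9 ≡ 2.
  x = λ² - 6 - 6 = 4 - 12 ≡ 3; y = λ·(6 - 3) - 8 ≡ 9. → (3, 9)

(3, 9)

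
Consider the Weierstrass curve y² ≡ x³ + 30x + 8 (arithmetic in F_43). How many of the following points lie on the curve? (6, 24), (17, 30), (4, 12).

1

(6, 24): 24² ≡ 17, rhs ≡ 17 → on.
(17, 30): 30² ≡ 40, rhs ≡ 13 → off.
(4, 12): 12² ≡ 15, rhs ≡ 20 → off.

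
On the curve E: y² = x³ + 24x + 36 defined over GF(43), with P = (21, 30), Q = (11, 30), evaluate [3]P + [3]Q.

(4, 29)

First 3P:
Repeated addition: build up to 3P.
2P: tangent at (21, 30): λ = (3·21² + 24)/(2·30) ≡ 14/17. 17⁻¹ ≡ 38 (mod 43), so λ ≡ 14·38 ≡ 16.
  x = λ² - 21 - 21 = 256 - 42 ≡ 42; y = λ·(21 - 42) - 30 ≡ 21. → (42, 21)
3P: (42, 21) + (21, 30). λ = (30 - 21)/(21 - 42) ≡ 9/22 mod 43. 22⁻¹ ≡ 2 (mod 43), so λ ≡ 18.
  x = λ² - 42 - 21 = 324 - 63 ≡ 3; y = λ·(42 - 3) - 21 ≡ 36. → (3, 36)
3P = (3, 36).
Next 3Q:
Repeated addition: build up to 3Q.
2Q: tangent at (11, 30): λ = (3·11² + 24)/(2·30) ≡ 0/17. 17⁻¹ ≡ 38 (mod 43), so λ ≡ 0·38 ≡ 0.
  x = λ² - 11 - 11 = 0 - 22 ≡ 21; y = λ·(11 - 21) - 30 ≡ 13. → (21, 13)
3Q: (21, 13) + (11, 30). λ = (30 - 13)/(11 - 21) ≡ 17/33 mod 43. 33⁻¹ ≡ 30 (mod 43), so λ ≡ 37.
  x = λ² - 21 - 11 = 1369 - 32 ≡ 4; y = λ·(21 - 4) - 13 ≡ 14. → (4, 14)
3Q = (4, 14).
Finally 3P + 3Q:
(3, 36) + (4, 14). λ = (14 - 36)/(4 - 3) ≡ 21/1 mod 43. 1⁻¹ ≡ 1 (mod 43), so λ ≡ 21.
  x = λ² - 3 - 4 = 441 - 7 ≡ 4; y = λ·(3 - 4) - 36 ≡ 29. → (4, 29)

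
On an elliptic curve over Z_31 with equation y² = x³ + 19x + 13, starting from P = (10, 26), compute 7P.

(6, 23)

Repeated addition: build up to 7P.
2P: tangent at (10, 26): λ = (3·10² + 19)/(2·26) ≡ 9/21. 21⁻¹ ≡ 3 (mod 31) since 21·3 = 63 ≡ 1, so λ ≡ 9·3 ≡ 27.
  x = λ² - 10 - 10 = 729 - 20 ≡ 27; y = λ·(10 - 27) - 26 ≡ 11. → (27, 11)
3P: (27, 11) + (10, 26). λ = (26 - 11)/(10 - 27) ≡ 15/14 mod 31. 14⁻¹ ≡ 20 (mod 31), so λ ≡ 21.
  x = λ² - 27 - 10 = 441 - 37 ≡ 1; y = λ·(27 - 1) - 11 ≡ 8. → (1, 8)
4P: (1, 8) + (10, 26). λ = (26 - 8)/(10 - 1) ≡ 18/9 mod 31. 9⁻¹ ≡ 7 (mod 31) since 9·7 = 63 ≡ 1, so λ ≡ 2.
  x = λ² - 1 - 10 = 4 - 11 ≡ 24; y = λ·(1 - 24) - 8 ≡ 8. → (24, 8)
5P: (24, 8) + (10, 26). λ = (26 - 8)/(10 - 24) ≡ 18/17 mod 31. 17⁻¹ ≡ 11 (mod 31) since 17·11 = 187 ≡ 1, so λ ≡ 12.
  x = λ² - 24 - 10 = 144 - 34 ≡ 17; y = λ·(24 - 17) - 8 ≡ 14. → (17, 14)
6P: (17, 14) + (10, 26). λ = (26 - 14)/(10 - 17) ≡ 12/24 mod 31. 24⁻¹ ≡ 22 (mod 31), so λ ≡ 16.
  x = λ² - 17 - 10 = 256 - 27 ≡ 12; y = λ·(17 - 12) - 14 ≡ 4. → (12, 4)
7P: (12, 4) + (10, 26). λ = (26 - 4)/(10 - 12) ≡ 22/29 mod 31. 29⁻¹ ≡ 15 (mod 31), so λ ≡ 20.
  x = λ² - 12 - 10 = 400 - 22 ≡ 6; y = λ·(12 - 6) - 4 ≡ 23. → (6, 23)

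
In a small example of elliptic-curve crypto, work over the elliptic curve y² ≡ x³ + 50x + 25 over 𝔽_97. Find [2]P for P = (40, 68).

(17, 29)

tangent at (40, 68): λ = (3·40² + 50)/(2·68) ≡ 0/39. 39⁻¹ ≡ 5 (mod 97), so λ ≡ 0·5 ≡ 0.
  x = λ² - 40 - 40 = 0 - 80 ≡ 17; y = λ·(40 - 17) - 68 ≡ 29. → (17, 29)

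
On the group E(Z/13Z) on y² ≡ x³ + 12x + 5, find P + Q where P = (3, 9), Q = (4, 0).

(9, 6)

(3, 9) + (4, 0). λ = (0 - 9)/(4 - 3) ≡ 4/1 mod 13. 1⁻¹ ≡ 1 (mod 13) since 1·1 = 1 ≡ 1, so λ ≡ 4.
  x = λ² - 3 - 4 = 16 - 7 ≡ 9; y = λ·(3 - 9) - 9 ≡ 6. → (9, 6)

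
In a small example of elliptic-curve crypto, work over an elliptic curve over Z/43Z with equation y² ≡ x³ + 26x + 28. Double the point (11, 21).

tangent at (11, 21): λ = (3·11² + 26)/(2·21) ≡ 2/42. 42⁻¹ ≡ 42 (mod 43), so λ ≡ 2·42 ≡ 41.
  x = λ² - 11 - 11 = 1681 - 22 ≡ 25; y = λ·(11 - 25) - 21 ≡ 7. → (25, 7)

(25, 7)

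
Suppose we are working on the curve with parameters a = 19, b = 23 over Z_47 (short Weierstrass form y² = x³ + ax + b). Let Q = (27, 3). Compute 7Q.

(45, 27)

Double-and-add on 7 = (111)₂. Start with Q = (27, 3) for the leading 1-bit.
double: tangent at (27, 3): λ = (3·27² + 19)/(2·3) ≡ 44/6. 6⁻¹ ≡ 8 (mod 47) since 6·8 = 48 ≡ 1, so λ ≡ 44·8 ≡ 23.
  x = λ² - 27 - 27 = 529 - 54 ≡ 5; y = λ·(27 - 5) - 3 ≡ 33. → (5, 33)
add Q: (5, 33) + (27, 3). λ = (3 - 33)/(27 - 5) ≡ 17/22 mod 47. 22⁻¹ ≡ 15 (mod 47) since 22·15 = 330 ≡ 1, so λ ≡ 20.
  x = λ² - 5 - 27 = 400 - 32 ≡ 39; y = λ·(5 - 39) - 33 ≡ 39. → (39, 39)
double: tangent at (39, 39): λ = (3·39² + 19)/(2·39) ≡ 23/31. 31⁻¹ ≡ 44 (mod 47) since 31·44 = 1364 ≡ 1, so λ ≡ 23·44 ≡ 25.
  x = λ² - 39 - 39 = 625 - 78 ≡ 30; y = λ·(39 - 30) - 39 ≡ 45. → (30, 45)
add Q: (30, 45) + (27, 3). λ = (3 - 45)/(27 - 30) ≡ 5/44 mod 47. 44⁻¹ ≡ 31 (mod 47) since 44·31 = 1364 ≡ 1, so λ ≡ 14.
  x = λ² - 30 - 27 = 196 - 57 ≡ 45; y = λ·(30 - 45) - 45 ≡ 27. → (45, 27)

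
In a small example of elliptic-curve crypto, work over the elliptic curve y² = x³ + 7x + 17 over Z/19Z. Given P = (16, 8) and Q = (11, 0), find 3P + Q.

(18, 3)

First 3P:
Repeated addition: build up to 3P.
2P: tangent at (16, 8): λ = (3·16² + 7)/(2·8) ≡ 15/16. 16⁻¹ ≡ 6 (mod 19), so λ ≡ 15·6 ≡ 14.
  x = λ² - 16 - 16 = 196 - 32 ≡ 12; y = λ·(16 - 12) - 8 ≡ 10. → (12, 10)
3P: (12, 10) + (16, 8). λ = (8 - 10)/(16 - 12) ≡ 17/4 mod 19. 4⁻¹ ≡ 5 (mod 19) since 4·5 = 20 ≡ 1, so λ ≡ 9.
  x = λ² - 12 - 16 = 81 - 28 ≡ 15; y = λ·(12 - 15) - 10 ≡ 1. → (15, 1)
3P = (15, 1).
Finally 3P + Q:
(15, 1) + (11, 0). λ = (0 - 1)/(11 - 15) ≡ 18/15 mod 19. 15⁻¹ ≡ 14 (mod 19), so λ ≡ 5.
  x = λ² - 15 - 11 = 25 - 26 ≡ 18; y = λ·(15 - 18) - 1 ≡ 3. → (18, 3)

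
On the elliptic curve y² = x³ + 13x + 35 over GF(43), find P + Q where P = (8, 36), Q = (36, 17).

(5, 28)

(8, 36) + (36, 17). λ = (17 - 36)/(36 - 8) ≡ 24/28 mod 43. 28⁻¹ ≡ 20 (mod 43), so λ ≡ 7.
  x = λ² - 8 - 36 = 49 - 44 ≡ 5; y = λ·(8 - 5) - 36 ≡ 28. → (5, 28)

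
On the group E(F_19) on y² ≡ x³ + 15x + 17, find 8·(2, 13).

(15, 8)

Write Q = (2, 13).
Double-and-add on 8 = (1000)₂. Start with Q = (2, 13) for the leading 1-bit.
double: tangent at (2, 13): λ = (3·2² + 15)/(2·13) ≡ 8/7. 7⁻¹ ≡ 11 (mod 19), so λ ≡ 8·11 ≡ 12.
  x = λ² - 2 - 2 = 144 - 4 ≡ 7; y = λ·(2 - 7) - 13 ≡ 3. → (7, 3)
double: tangent at (7, 3): λ = (3·7² + 15)/(2·3) ≡ 10/6. 6⁻¹ ≡ 16 (mod 19), so λ ≡ 10·16 ≡ 8.
  x = λ² - 7 - 7 = 64 - 14 ≡ 12; y = λ·(7 - 12) - 3 ≡ 14. → (12, 14)
double: tangent at (12, 14): λ = (3·12² + 15)/(2·14) ≡ 10/9. 9⁻¹ ≡ 17 (mod 19) since 9·17 = 153 ≡ 1, so λ ≡ 10·17 ≡ 18.
  x = λ² - 12 - 12 = 324 - 24 ≡ 15; y = λ·(12 - 15) - 14 ≡ 8. → (15, 8)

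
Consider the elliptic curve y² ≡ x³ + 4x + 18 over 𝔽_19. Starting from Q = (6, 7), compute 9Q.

(11, 14)

Double-and-add on 9 = (1001)₂. Start with Q = (6, 7) for the leading 1-bit.
double: tangent at (6, 7): λ = (3·6² + 4)/(2·7) ≡ 17/14. 14⁻¹ ≡ 15 (mod 19), so λ ≡ 17·15 ≡ 8.
  x = λ² - 6 - 6 = 64 - 12 ≡ 14; y = λ·(6 - 14) - 7 ≡ 5. → (14, 5)
double: tangent at (14, 5): λ = (3·14² + 4)/(2·5) ≡ 3/10. 10⁻¹ ≡ 2 (mod 19), so λ ≡ 3·2 ≡ 6.
  x = λ² - 14 - 14 = 36 - 28 ≡ 8; y = λ·(14 - 8) - 5 ≡ 12. → (8, 12)
double: tangent at (8, 12): λ = (3·8² + 4)/(2·12) ≡ 6/5. 5⁻¹ ≡ 4 (mod 19), so λ ≡ 6·4 ≡ 5.
  x = λ² - 8 - 8 = 25 - 16 ≡ 9; y = λ·(8 - 9) - 12 ≡ 2. → (9, 2)
add Q: (9, 2) + (6, 7). λ = (7 - 2)/(6 - 9) ≡ 5/16 mod 19. 16⁻¹ ≡ 6 (mod 19), so λ ≡ 11.
  x = λ² - 9 - 6 = 121 - 15 ≡ 11; y = λ·(9 - 11) - 2 ≡ 14. → (11, 14)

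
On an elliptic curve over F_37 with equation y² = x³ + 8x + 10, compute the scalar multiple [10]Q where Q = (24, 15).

(32, 17)

Repeated addition: build up to 10Q.
2Q: tangent at (24, 15): λ = (3·24² + 8)/(2·15) ≡ 34/30. 30⁻¹ ≡ 21 (mod 37), so λ ≡ 34·21 ≡ 11.
  x = λ² - 24 - 24 = 121 - 48 ≡ 36; y = λ·(24 - 36) - 15 ≡ 1. → (36, 1)
3Q: (36, 1) + (24, 15). λ = (15 - 1)/(24 - 36) ≡ 14/25 mod 37. 25⁻¹ ≡ 3 (mod 37), so λ ≡ 5.
  x = λ² - 36 - 24 = 25 - 60 ≡ 2; y = λ·(36 - 2) - 1 ≡ 21. → (2, 21)
4Q: (2, 21) + (24, 15). λ = (15 - 21)/(24 - 2) ≡ 31/22 mod 37. 22⁻¹ ≡ 32 (mod 37), so λ ≡ 30.
  x = λ² - 2 - 24 = 900 - 26 ≡ 23; y = λ·(2 - 23) - 21 ≡ 15. → (23, 15)
5Q: (23, 15) + (24, 15). λ = (15 - 15)/(24 - 23) ≡ 0/1 mod 37. 1⁻¹ ≡ 1 (mod 37), so λ ≡ 0.
  x = λ² - 23 - 24 = 0 - 47 ≡ 27; y = λ·(23 - 27) - 15 ≡ 22. → (27, 22)
6Q: (27, 22) + (24, 15). λ = (15 - 22)/(24 - 27) ≡ 30/34 mod 37. 34⁻¹ ≡ 12 (mod 37), so λ ≡ 27.
  x = λ² - 27 - 24 = 729 - 51 ≡ 12; y = λ·(27 - 12) - 22 ≡ 13. → (12, 13)
7Q: (12, 13) + (24, 15). λ = (15 - 13)/(24 - 12) ≡ 2/12 mod 37. 12⁻¹ ≡ 34 (mod 37), so λ ≡ 31.
  x = λ² - 12 - 24 = 961 - 36 ≡ 0; y = λ·(12 - 0) - 13 ≡ 26. → (0, 26)
8Q: (0, 26) + (24, 15). λ = (15 - 26)/(24 - 0) ≡ 26/24 mod 37. 24⁻¹ ≡ 17 (mod 37) since 24·17 = 408 ≡ 1, so λ ≡ 35.
  x = λ² - 0 - 24 = 1225 - 24 ≡ 17; y = λ·(0 - 17) - 26 ≡ 8. → (17, 8)
9Q: (17, 8) + (24, 15). λ = (15 - 8)/(24 - 17) ≡ 7/7 mod 37. 7⁻¹ ≡ 16 (mod 37), so λ ≡ 1.
  x = λ² - 17 - 24 = 1 - 41 ≡ 34; y = λ·(17 - 34) - 8 ≡ 12. → (34, 12)
10Q: (34, 12) + (24, 15). λ = (15 - 12)/(24 - 34) ≡ 3/27 mod 37. 27⁻¹ ≡ 11 (mod 37), so λ ≡ 33.
  x = λ² - 34 - 24 = 1089 - 58 ≡ 32; y = λ·(34 - 32) - 12 ≡ 17. → (32, 17)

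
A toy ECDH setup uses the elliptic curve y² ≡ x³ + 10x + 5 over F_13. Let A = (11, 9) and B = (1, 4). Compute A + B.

(11, 9) + (1, 4). λ = (4 - 9)/(1 - 11) ≡ 8/3 mod 13. 3⁻¹ ≡ 9 (mod 13) since 3·9 = 27 ≡ 1, so λ ≡ 7.
  x = λ² - 11 - 1 = 49 - 12 ≡ 11; y = λ·(11 - 11) - 9 ≡ 4. → (11, 4)

(11, 4)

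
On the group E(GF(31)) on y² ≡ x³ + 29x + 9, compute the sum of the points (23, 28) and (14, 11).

(19, 14)

(23, 28) + (14, 11). λ = (11 - 28)/(14 - 23) ≡ 14/22 mod 31. 22⁻¹ ≡ 24 (mod 31) since 22·24 = 528 ≡ 1, so λ ≡ 26.
  x = λ² - 23 - 14 = 676 - 37 ≡ 19; y = λ·(23 - 19) - 28 ≡ 14. → (19, 14)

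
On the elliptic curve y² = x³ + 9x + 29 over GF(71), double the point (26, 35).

(6, 50)

tangent at (26, 35): λ = (3·26² + 9)/(2·35) ≡ 49/70. 70⁻¹ ≡ 70 (mod 71) since 70·70 = 4900 ≡ 1, so λ ≡ 49·70 ≡ 22.
  x = λ² - 26 - 26 = 484 - 52 ≡ 6; y = λ·(26 - 6) - 35 ≡ 50. → (6, 50)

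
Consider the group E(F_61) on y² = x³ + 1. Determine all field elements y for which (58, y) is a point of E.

x³ + 0x + 1 = 195113 ≡ 35 (mod 61).
35 is a non-residue mod 61; no y exists.

none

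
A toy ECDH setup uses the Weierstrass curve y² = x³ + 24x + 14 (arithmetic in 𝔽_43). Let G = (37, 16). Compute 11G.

(7, 40)

Double-and-add on 11 = (1011)₂. Start with G = (37, 16) for the leading 1-bit.
double: tangent at (37, 16): λ = (3·37² + 24)/(2·16) ≡ 3/32. 32⁻¹ ≡ 39 (mod 43), so λ ≡ 3·39 ≡ 31.
  x = λ² - 37 - 37 = 961 - 74 ≡ 27; y = λ·(37 - 27) - 16 ≡ 36. → (27, 36)
double: tangent at (27, 36): λ = (3·27² + 24)/(2·36) ≡ 18/29. 29⁻¹ ≡ 3 (mod 43), so λ ≡ 18·3 ≡ 11.
  x = λ² - 27 - 27 = 121 - 54 ≡ 24; y = λ·(27 - 24) - 36 ≡ 40. → (24, 40)
add G: (24, 40) + (37, 16). λ = (16 - 40)/(37 - 24) ≡ 19/13 mod 43. 13⁻¹ ≡ 10 (mod 43) since 13·10 = 130 ≡ 1, so λ ≡ 18.
  x = λ² - 24 - 37 = 324 - 61 ≡ 5; y = λ·(24 - 5) - 40 ≡ 1. → (5, 1)
double: tangent at (5, 1): λ = (3·5² + 24)/(2·1) ≡ 13/2. 2⁻¹ ≡ 22 (mod 43), so λ ≡ 13·22 ≡ 28.
  x = λ² - 5 - 5 = 784 - 10 ≡ 0; y = λ·(5 - 0) - 1 ≡ 10. → (0, 10)
add G: (0, 10) + (37, 16). λ = (16 - 10)/(37 - 0) ≡ 6/37 mod 43. 37⁻¹ ≡ 7 (mod 43), so λ ≡ 42.
  x = λ² - 0 - 37 = 1764 - 37 ≡ 7; y = λ·(0 - 7) - 10 ≡ 40. → (7, 40)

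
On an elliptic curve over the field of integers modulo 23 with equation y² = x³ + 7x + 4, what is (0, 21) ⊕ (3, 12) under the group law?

(0, 21) + (3, 12). λ = (12 - 21)/(3 - 0) ≡ 14/3 mod 23. 3⁻¹ ≡ 8 (mod 23), so λ ≡ 20.
  x = λ² - 0 - 3 = 400 - 3 ≡ 6; y = λ·(0 - 6) - 21 ≡ 20. → (6, 20)

(6, 20)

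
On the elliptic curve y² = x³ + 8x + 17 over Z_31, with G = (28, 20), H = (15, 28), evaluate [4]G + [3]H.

First 4G:
Repeated addition: build up to 4G.
2G: tangent at (28, 20): λ = (3·28² + 8)/(2·20) ≡ 4/9. 9⁻¹ ≡ 7 (mod 31), so λ ≡ 4·7 ≡ 28.
  x = λ² - 28 - 28 = 784 - 56 ≡ 15; y = λ·(28 - 15) - 20 ≡ 3. → (15, 3)
3G: (15, 3) + (28, 20). λ = (20 - 3)/(28 - 15) ≡ 17/13 mod 31. 13⁻¹ ≡ 12 (mod 31), so λ ≡ 18.
  x = λ² - 15 - 28 = 324 - 43 ≡ 2; y = λ·(15 - 2) - 3 ≡ 14. → (2, 14)
4G: (2, 14) + (28, 20). λ = (20 - 14)/(28 - 2) ≡ 6/26 mod 31. 26⁻¹ ≡ 6 (mod 31) since 26·6 = 156 ≡ 1, so λ ≡ 5.
  x = λ² - 2 - 28 = 25 - 30 ≡ 26; y = λ·(2 - 26) - 14 ≡ 21. → (26, 21)
4G = (26, 21).
Next 3H:
Repeated addition: build up to 3H.
2H: tangent at (15, 28): λ = (3·15² + 8)/(2·28) ≡ 1/25. 25⁻¹ ≡ 5 (mod 31) since 25·5 = 125 ≡ 1, so λ ≡ 1·5 ≡ 5.
  x = λ² - 15 - 15 = 25 - 30 ≡ 26; y = λ·(15 - 26) - 28 ≡ 10. → (26, 10)
3H: (26, 10) + (15, 28). λ = (28 - 10)/(15 - 26) ≡ 18/20 mod 31. 20⁻¹ ≡ 14 (mod 31) since 20·14 = 280 ≡ 1, so λ ≡ 4.
  x = λ² - 26 - 15 = 16 - 41 ≡ 6; y = λ·(26 - 6) - 10 ≡ 8. → (6, 8)
3H = (6, 8).
Finally 4G + 3H:
(26, 21) + (6, 8). λ = (8 - 21)/(6 - 26) ≡ 18/11 mod 31. 11⁻¹ ≡ 17 (mod 31), so λ ≡ 27.
  x = λ² - 26 - 6 = 729 - 32 ≡ 15; y = λ·(26 - 15) - 21 ≡ 28. → (15, 28)

(15, 28)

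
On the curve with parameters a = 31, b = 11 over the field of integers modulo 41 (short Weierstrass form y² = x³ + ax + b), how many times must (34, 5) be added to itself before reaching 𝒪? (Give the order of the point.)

2P: tangent at (34, 5): λ = (3·34² + 31)/(2·5) ≡ 14/10. 10⁻¹ ≡ 37 (mod 41), so λ ≡ 14·37 ≡ 26.
  x = λ² - 34 - 34 = 676 - 68 ≡ 34; y = λ·(34 - 34) - 5 ≡ 36. → (34, 36)
3P: (34, 36) + (34, 5): same x and y₁ ≡ -y₂, so the sum is 𝒪.
3P = 𝒪, so the order is 3.

3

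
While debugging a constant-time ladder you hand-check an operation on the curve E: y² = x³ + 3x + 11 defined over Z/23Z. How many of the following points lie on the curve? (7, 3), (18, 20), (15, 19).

(7, 3): 3² ≡ 9, rhs ≡ 7 → off.
(18, 20): 20² ≡ 9, rhs ≡ 9 → on.
(15, 19): 19² ≡ 16, rhs ≡ 4 → off.

1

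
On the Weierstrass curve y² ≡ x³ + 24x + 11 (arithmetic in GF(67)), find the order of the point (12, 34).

8

2P: tangent at (12, 34): λ = (3·12² + 24)/(2·34) ≡ 54/1. 1⁻¹ ≡ 1 (mod 67) since 1·1 = 1 ≡ 1, so λ ≡ 54·1 ≡ 54.
  x = λ² - 12 - 12 = 2916 - 24 ≡ 11; y = λ·(12 - 11) - 34 ≡ 20. → (11, 20)
3P: (11, 20) + (12, 34). λ = (34 - 20)/(12 - 11) ≡ 14/1 mod 67. 1⁻¹ ≡ 1 (mod 67) since 1·1 = 1 ≡ 1, so λ ≡ 14.
  x = λ² - 11 - 12 = 196 - 23 ≡ 39; y = λ·(11 - 39) - 20 ≡ 57. → (39, 57)
4P: (39, 57) + (12, 34). λ = (34 - 57)/(12 - 39) ≡ 44/40 mod 67. 40⁻¹ ≡ 62 (mod 67), so λ ≡ 48.
  x = λ² - 39 - 12 = 2304 - 51 ≡ 42; y = λ·(39 - 42) - 57 ≡ 0. → (42, 0)
5P: (42, 0) + (12, 34). λ = (34 - 0)/(12 - 42) ≡ 34/37 mod 67. 37⁻¹ ≡ 29 (mod 67) since 37·29 = 1073 ≡ 1, so λ ≡ 48.
  x = λ² - 42 - 12 = 2304 - 54 ≡ 39; y = λ·(42 - 39) - 0 ≡ 10. → (39, 10)
6P: (39, 10) + (12, 34). λ = (34 - 10)/(12 - 39) ≡ 24/40 mod 67. 40⁻¹ ≡ 62 (mod 67) since 40·62 = 2480 ≡ 1, so λ ≡ 14.
  x = λ² - 39 - 12 = 196 - 51 ≡ 11; y = λ·(39 - 11) - 10 ≡ 47. → (11, 47)
7P: (11, 47) + (12, 34). λ = (34 - 47)/(12 - 11) ≡ 54/1 mod 67. 1⁻¹ ≡ 1 (mod 67) since 1·1 = 1 ≡ 1, so λ ≡ 54.
  x = λ² - 11 - 12 = 2916 - 23 ≡ 12; y = λ·(11 - 12) - 47 ≡ 33. → (12, 33)
8P: (12, 33) + (12, 34): same x and y₁ ≡ -y₂, so the sum is 𝒪.
8P = 𝒪, so the order is 8.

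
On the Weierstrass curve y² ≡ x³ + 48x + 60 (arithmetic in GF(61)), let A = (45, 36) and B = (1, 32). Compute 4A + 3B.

First 4A:
Double-and-add on 4 = (100)₂. Start with A = (45, 36) for the leading 1-bit.
double: tangent at (45, 36): λ = (3·45² + 48)/(2·36) ≡ 23/11. 11⁻¹ ≡ 50 (mod 61), so λ ≡ 23·50 ≡ 52.
  x = λ² - 45 - 45 = 2704 - 90 ≡ 52; y = λ·(45 - 52) - 36 ≡ 27. → (52, 27)
double: tangent at (52, 27): λ = (3·52² + 48)/(2·27) ≡ 47/54. 54⁻¹ ≡ 26 (mod 61), so λ ≡ 47·26 ≡ 2.
  x = λ² - 52 - 52 = 4 - 104 ≡ 22; y = λ·(52 - 22) - 27 ≡ 33. → (22, 33)
4A = (22, 33).
Next 3B:
Repeated addition: build up to 3B.
2B: tangent at (1, 32): λ = (3·1² + 48)/(2·32) ≡ 51/3. 3⁻¹ ≡ 41 (mod 61), so λ ≡ 51·41 ≡ 17.
  x = λ² - 1 - 1 = 289 - 2 ≡ 43; y = λ·(1 - 43) - 32 ≡ 47. → (43, 47)
3B: (43, 47) + (1, 32). λ = (32 - 47)/(1 - 43) ≡ 46/19 mod 61. 19⁻¹ ≡ 45 (mod 61), so λ ≡ 57.
  x = λ² - 43 - 1 = 3249 - 44 ≡ 33; y = λ·(43 - 33) - 47 ≡ 35. → (33, 35)
3B = (33, 35).
Finally 4A + 3B:
(22, 33) + (33, 35). λ = (35 - 33)/(33 - 22) ≡ 2/11 mod 61. 11⁻¹ ≡ 50 (mod 61) since 11·50 = 550 ≡ 1, so λ ≡ 39.
  x = λ² - 22 - 33 = 1521 - 55 ≡ 2; y = λ·(22 - 2) - 33 ≡ 15. → (2, 15)

(2, 15)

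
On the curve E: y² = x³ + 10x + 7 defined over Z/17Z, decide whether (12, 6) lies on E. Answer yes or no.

y² = 6² ≡ 2; x³ + 10x + 7 = 1855 ≡ 2 (mod 17). 2 = 2.

yes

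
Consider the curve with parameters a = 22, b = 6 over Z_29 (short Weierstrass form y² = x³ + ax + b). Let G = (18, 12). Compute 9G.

(18, 12)

Repeated addition: build up to 9G.
2G: tangent at (18, 12): λ = (3·18² + 22)/(2·12) ≡ 8/24. 24⁻¹ ≡ 23 (mod 29) since 24·23 = 552 ≡ 1, so λ ≡ 8·23 ≡ 10.
  x = λ² - 18 - 18 = 100 - 36 ≡ 6; y = λ·(18 - 6) - 12 ≡ 21. → (6, 21)
3G: (6, 21) + (18, 12). λ = (12 - 21)/(18 - 6) ≡ 20/12 mod 29. 12⁻¹ ≡ 17 (mod 29), so λ ≡ 21.
  x = λ² - 6 - 18 = 441 - 24 ≡ 11; y = λ·(6 - 11) - 21 ≡ 19. → (11, 19)
4G: (11, 19) + (18, 12). λ = (12 - 19)/(18 - 11) ≡ 22/7 mod 29. 7⁻¹ ≡ 25 (mod 29) since 7·25 = 175 ≡ 1, so λ ≡ 28.
  x = λ² - 11 - 18 = 784 - 29 ≡ 1; y = λ·(11 - 1) - 19 ≡ 0. → (1, 0)
5G: (1, 0) + (18, 12). λ = (12 - 0)/(18 - 1) ≡ 12/17 mod 29. 17⁻¹ ≡ 12 (mod 29), so λ ≡ 28.
  x = λ² - 1 - 18 = 784 - 19 ≡ 11; y = λ·(1 - 11) - 0 ≡ 10. → (11, 10)
6G: (11, 10) + (18, 12). λ = (12 - 10)/(18 - 11) ≡ 2/7 mod 29. 7⁻¹ ≡ 25 (mod 29) since 7·25 = 175 ≡ 1, so λ ≡ 21.
  x = λ² - 11 - 18 = 441 - 29 ≡ 6; y = λ·(11 - 6) - 10 ≡ 8. → (6, 8)
7G: (6, 8) + (18, 12). λ = (12 - 8)/(18 - 6) ≡ 4/12 mod 29. 12⁻¹ ≡ 17 (mod 29), so λ ≡ 10.
  x = λ² - 6 - 18 = 100 - 24 ≡ 18; y = λ·(6 - 18) - 8 ≡ 17. → (18, 17)
8G: (18, 17) + (18, 12): same x and y₁ ≡ -y₂, so the sum is O.
9G: O + (18, 12) = (18, 12) (identity).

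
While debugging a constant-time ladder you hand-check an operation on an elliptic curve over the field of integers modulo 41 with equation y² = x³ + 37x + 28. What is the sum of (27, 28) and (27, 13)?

The two points share x = 27 and their y-coordinates satisfy 28 + 13 ≡ 0 (mod 41), so they are inverses. Their sum is ∞.

O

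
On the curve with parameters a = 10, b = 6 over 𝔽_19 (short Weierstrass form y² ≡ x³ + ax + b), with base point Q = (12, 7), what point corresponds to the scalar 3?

(16, 14)

Repeated addition: build up to 3Q.
2Q: tangent at (12, 7): λ = (3·12² + 10)/(2·7) ≡ 5/14. 14⁻¹ ≡ 15 (mod 19), so λ ≡ 5·15 ≡ 18.
  x = λ² - 12 - 12 = 324 - 24 ≡ 15; y = λ·(12 - 15) - 7 ≡ 15. → (15, 15)
3Q: (15, 15) + (12, 7). λ = (7 - 15)/(12 - 15) ≡ 11/16 mod 19. 16⁻¹ ≡ 6 (mod 19) since 16·6 = 96 ≡ 1, so λ ≡ 9.
  x = λ² - 15 - 12 = 81 - 27 ≡ 16; y = λ·(15 - 16) - 15 ≡ 14. → (16, 14)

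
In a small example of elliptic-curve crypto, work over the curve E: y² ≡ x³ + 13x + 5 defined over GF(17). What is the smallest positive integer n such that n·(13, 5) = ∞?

2P: tangent at (13, 5): λ = (3·13² + 13)/(2·5) ≡ 10/10. 10⁻¹ ≡ 12 (mod 17), so λ ≡ 10·12 ≡ 1.
  x = λ² - 13 - 13 = 1 - 26 ≡ 9; y = λ·(13 - 9) - 5 ≡ 16. → (9, 16)
3P: (9, 16) + (13, 5). λ = (5 - 16)/(13 - 9) ≡ 6/4 mod 17. 4⁻¹ ≡ 13 (mod 17), so λ ≡ 10.
  x = λ² - 9 - 13 = 100 - 22 ≡ 10; y = λ·(9 - 10) - 16 ≡ 8. → (10, 8)
4P: (10, 8) + (13, 5). λ = (5 - 8)/(13 - 10) ≡ 14/3 mod 17. 3⁻¹ ≡ 6 (mod 17), so λ ≡ 16.
  x = λ² - 10 - 13 = 256 - 23 ≡ 12; y = λ·(10 - 12) - 8 ≡ 11. → (12, 11)
5P: (12, 11) + (13, 5). λ = (5 - 11)/(13 - 12) ≡ 11/1 mod 17. 1⁻¹ ≡ 1 (mod 17), so λ ≡ 11.
  x = λ² - 12 - 13 = 121 - 25 ≡ 11; y = λ·(12 - 11) - 11 ≡ 0. → (11, 0)
6P: (11, 0) + (13, 5). λ = (5 - 0)/(13 - 11) ≡ 5/2 mod 17. 2⁻¹ ≡ 9 (mod 17) since 2·9 = 18 ≡ 1, so λ ≡ 11.
  x = λ² - 11 - 13 = 121 - 24 ≡ 12; y = λ·(11 - 12) - 0 ≡ 6. → (12, 6)
7P: (12, 6) + (13, 5). λ = (5 - 6)/(13 - 12) ≡ 16/1 mod 17. 1⁻¹ ≡ 1 (mod 17) since 1·1 = 1 ≡ 1, so λ ≡ 16.
  x = λ² - 12 - 13 = 256 - 25 ≡ 10; y = λ·(12 - 10) - 6 ≡ 9. → (10, 9)
8P: (10, 9) + (13, 5). λ = (5 - 9)/(13 - 10) ≡ 13/3 mod 17. 3⁻¹ ≡ 6 (mod 17), so λ ≡ 10.
  x = λ² - 10 - 13 = 100 - 23 ≡ 9; y = λ·(10 - 9) - 9 ≡ 1. → (9, 1)
9P: (9, 1) + (13, 5). λ = (5 - 1)/(13 - 9) ≡ 4/4 mod 17. 4⁻¹ ≡ 13 (mod 17), so λ ≡ 1.
  x = λ² - 9 - 13 = 1 - 22 ≡ 13; y = λ·(9 - 13) - 1 ≡ 12. → (13, 12)
10P: (13, 12) + (13, 5): same x and y₁ ≡ -y₂, so the sum is ∞.
10P = ∞, so the order is 10.

10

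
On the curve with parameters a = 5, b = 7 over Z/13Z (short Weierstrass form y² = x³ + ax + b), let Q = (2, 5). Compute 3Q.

Repeated addition: build up to 3Q.
2Q: tangent at (2, 5): λ = (3·2² + 5)/(2·5) ≡ 4/10. 10⁻¹ ≡ 4 (mod 13) since 10·4 = 40 ≡ 1, so λ ≡ 4·4 ≡ 3.
  x = λ² - 2 - 2 = 9 - 4 ≡ 5; y = λ·(2 - 5) - 5 ≡ 12. → (5, 12)
3Q: (5, 12) + (2, 5). λ = (5 - 12)/(2 - 5) ≡ 6/10 mod 13. 10⁻¹ ≡ 4 (mod 13), so λ ≡ 11.
  x = λ² - 5 - 2 = 121 - 7 ≡ 10; y = λ·(5 - 10) - 12 ≡ 11. → (10, 11)

(10, 11)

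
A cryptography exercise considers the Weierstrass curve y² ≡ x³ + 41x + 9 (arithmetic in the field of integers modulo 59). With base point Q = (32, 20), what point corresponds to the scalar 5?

(11, 32)

Double-and-add on 5 = (101)₂. Start with Q = (32, 20) for the leading 1-bit.
double: tangent at (32, 20): λ = (3·32² + 41)/(2·20) ≡ 45/40. 40⁻¹ ≡ 31 (mod 59), so λ ≡ 45·31 ≡ 38.
  x = λ² - 32 - 32 = 1444 - 64 ≡ 23; y = λ·(32 - 23) - 20 ≡ 27. → (23, 27)
double: tangent at (23, 27): λ = (3·23² + 41)/(2·27) ≡ 35/54. 54⁻¹ ≡ 47 (mod 59) since 54·47 = 2538 ≡ 1, so λ ≡ 35·47 ≡ 52.
  x = λ² - 23 - 23 = 2704 - 46 ≡ 3; y = λ·(23 - 3) - 27 ≡ 10. → (3, 10)
add Q: (3, 10) + (32, 20). λ = (20 - 10)/(32 - 3) ≡ 10/29 mod 59. 29⁻¹ ≡ 57 (mod 59), so λ ≡ 39.
  x = λ² - 3 - 32 = 1521 - 35 ≡ 11; y = λ·(3 - 11) - 10 ≡ 32. → (11, 32)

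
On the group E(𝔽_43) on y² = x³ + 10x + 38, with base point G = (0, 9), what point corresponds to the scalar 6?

(1, 7)

Double-and-add on 6 = (110)₂. Start with G = (0, 9) for the leading 1-bit.
double: tangent at (0, 9): λ = (3·0² + 10)/(2·9) ≡ 10/18. 18⁻¹ ≡ 12 (mod 43), so λ ≡ 10·12 ≡ 34.
  x = λ² - 0 - 0 = 1156 - 0 ≡ 38; y = λ·(0 - 38) - 9 ≡ 32. → (38, 32)
add G: (38, 32) + (0, 9). λ = (9 - 32)/(0 - 38) ≡ 20/5 mod 43. 5⁻¹ ≡ 26 (mod 43) since 5·26 = 130 ≡ 1, so λ ≡ 4.
  x = λ² - 38 - 0 = 16 - 38 ≡ 21; y = λ·(38 - 21) - 32 ≡ 36. → (21, 36)
double: tangent at (21, 36): λ = (3·21² + 10)/(2·36) ≡ 0/29. 29⁻¹ ≡ 3 (mod 43) since 29·3 = 87 ≡ 1, so λ ≡ 0·3 ≡ 0.
  x = λ² - 21 - 21 = 0 - 42 ≡ 1; y = λ·(21 - 1) - 36 ≡ 7. → (1, 7)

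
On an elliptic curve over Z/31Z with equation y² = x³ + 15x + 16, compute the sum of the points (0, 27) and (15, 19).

(24, 23)

(0, 27) + (15, 19). λ = (19 - 27)/(15 - 0) ≡ 23/15 mod 31. 15⁻¹ ≡ 29 (mod 31) since 15·29 = 435 ≡ 1, so λ ≡ 16.
  x = λ² - 0 - 15 = 256 - 15 ≡ 24; y = λ·(0 - 24) - 27 ≡ 23. → (24, 23)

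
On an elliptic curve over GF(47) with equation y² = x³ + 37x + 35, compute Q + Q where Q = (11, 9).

tangent at (11, 9): λ = (3·11² + 37)/(2·9) ≡ 24/18. 18⁻¹ ≡ 34 (mod 47), so λ ≡ 24·34 ≡ 17.
  x = λ² - 11 - 11 = 289 - 22 ≡ 32; y = λ·(11 - 32) - 9 ≡ 10. → (32, 10)

(32, 10)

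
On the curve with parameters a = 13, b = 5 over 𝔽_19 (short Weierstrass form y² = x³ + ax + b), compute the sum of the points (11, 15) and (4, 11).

(11, 15) + (4, 11). λ = (11 - 15)/(4 - 11) ≡ 15/12 mod 19. 12⁻¹ ≡ 8 (mod 19), so λ ≡ 6.
  x = λ² - 11 - 4 = 36 - 15 ≡ 2; y = λ·(11 - 2) - 15 ≡ 1. → (2, 1)

(2, 1)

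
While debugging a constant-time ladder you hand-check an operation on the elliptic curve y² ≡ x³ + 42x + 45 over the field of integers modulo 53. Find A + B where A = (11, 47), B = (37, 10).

(22, 40)

(11, 47) + (37, 10). λ = (10 - 47)/(37 - 11) ≡ 16/26 mod 53. 26⁻¹ ≡ 51 (mod 53), so λ ≡ 21.
  x = λ² - 11 - 37 = 441 - 48 ≡ 22; y = λ·(11 - 22) - 47 ≡ 40. → (22, 40)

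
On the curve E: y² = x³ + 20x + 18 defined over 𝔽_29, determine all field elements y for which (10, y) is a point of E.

0

x³ + 20x + 18 = 1218 ≡ 0 (mod 29).
Only y = 0 satisfies y² ≡ 0.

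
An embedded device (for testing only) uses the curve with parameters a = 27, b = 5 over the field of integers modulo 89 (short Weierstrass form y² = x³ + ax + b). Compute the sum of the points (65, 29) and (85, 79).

(12, 59)

(65, 29) + (85, 79). λ = (79 - 29)/(85 - 65) ≡ 50/20 mod 89. 20⁻¹ ≡ 49 (mod 89) since 20·49 = 980 ≡ 1, so λ ≡ 47.
  x = λ² - 65 - 85 = 2209 - 150 ≡ 12; y = λ·(65 - 12) - 29 ≡ 59. → (12, 59)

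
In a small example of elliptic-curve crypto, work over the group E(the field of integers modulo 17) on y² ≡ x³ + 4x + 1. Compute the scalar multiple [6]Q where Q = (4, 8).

O

Repeated addition: build up to 6Q.
2Q: tangent at (4, 8): λ = (3·4² + 4)/(2·8) ≡ 1/16. 16⁻¹ ≡ 16 (mod 17), so λ ≡ 1·16 ≡ 16.
  x = λ² - 4 - 4 = 256 - 8 ≡ 10; y = λ·(4 - 10) - 8 ≡ 15. → (10, 15)
3Q: (10, 15) + (4, 8). λ = (8 - 15)/(4 - 10) ≡ 10/11 mod 17. 11⁻¹ ≡ 14 (mod 17), so λ ≡ 4.
  x = λ² - 10 - 4 = 16 - 14 ≡ 2; y = λ·(10 - 2) - 15 ≡ 0. → (2, 0)
4Q: (2, 0) + (4, 8). λ = (8 - 0)/(4 - 2) ≡ 8/2 mod 17. 2⁻¹ ≡ 9 (mod 17), so λ ≡ 4.
  x = λ² - 2 - 4 = 16 - 6 ≡ 10; y = λ·(2 - 10) - 0 ≡ 2. → (10, 2)
5Q: (10, 2) + (4, 8). λ = (8 - 2)/(4 - 10) ≡ 6/11 mod 17. 11⁻¹ ≡ 14 (mod 17), so λ ≡ 16.
  x = λ² - 10 - 4 = 256 - 14 ≡ 4; y = λ·(10 - 4) - 2 ≡ 9. → (4, 9)
6Q: (4, 9) + (4, 8): same x and y₁ ≡ -y₂, so the sum is O.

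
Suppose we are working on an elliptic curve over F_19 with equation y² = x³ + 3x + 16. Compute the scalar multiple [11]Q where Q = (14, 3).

(14, 3)

Double-and-add on 11 = (1011)₂. Start with Q = (14, 3) for the leading 1-bit.
double: tangent at (14, 3): λ = (3·14² + 3)/(2·3) ≡ 2/6. 6⁻¹ ≡ 16 (mod 19) since 6·16 = 96 ≡ 1, so λ ≡ 2·16 ≡ 13.
  x = λ² - 14 - 14 = 169 - 28 ≡ 8; y = λ·(14 - 8) - 3 ≡ 18. → (8, 18)
double: tangent at (8, 18): λ = (3·8² + 3)/(2·18) ≡ 5/17. 17⁻¹ ≡ 9 (mod 19), so λ ≡ 5·9 ≡ 7.
  x = λ² - 8 - 8 = 49 - 16 ≡ 14; y = λ·(8 - 14) - 18 ≡ 16. → (14, 16)
add Q: (14, 16) + (14, 3): same x and y₁ ≡ -y₂, so the sum is O.
double: O + O = O (identity).
add Q: O + (14, 3) = (14, 3) (identity).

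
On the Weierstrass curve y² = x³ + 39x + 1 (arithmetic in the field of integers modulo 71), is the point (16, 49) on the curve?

no

y² = 49² ≡ 58; x³ + 39x + 1 = 4721 ≡ 35 (mod 71). 58 ≠ 35.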